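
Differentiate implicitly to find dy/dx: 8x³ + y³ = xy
Differentiate the relation implicitly: treat y = y(x) and apply the chain rule, so every y-derivative picks up a y' = dy/dx factor.

With everything moved to the left-hand side, differentiate term by term:
  d/dx[8x^3] = 24x^2
  d/dx[-xy] = -x·y' - y
  d/dx[y^3] = 3y^2·y'

Separating the contributions that come from x directly and those that come through y:
  without y':      24x^2 - y
  multiplying y':  -x + 3y^2

so (24x^2 - y) + (-x + 3y^2)·y' = 0, and therefore
  dy/dx = -(24x^2 - y)/(-x + 3y^2) = (24x^2 - y)/(x - 3y^2)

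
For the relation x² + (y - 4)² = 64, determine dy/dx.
Differentiate both sides with respect to x, treating y as y(x). By the chain rule, any term containing y contributes a factor of y' = dy/dx when we differentiate it.

Move every term to one side and write the relation as F(x, y) = 0. Term by term,
  d/dx[x^2] = 2x
  d/dx[(y - 4)^2] = 2·y'(y - 4)
  d/dx[-64] = 0

The pieces without y' make up ∂F/∂x and the coefficient of y' is ∂F/∂y:
  ∂F/∂x = 2x,
  ∂F/∂y = 2y - 8.

Since d/dx[F] = ∂F/∂x + (∂F/∂y)·y' = 0, solve for y':
  (∂F/∂y)·y' = -∂F/∂x
  dy/dx = -(∂F/∂x)/(∂F/∂y) = -(2x)/(2y - 8) = -x/(y - 4)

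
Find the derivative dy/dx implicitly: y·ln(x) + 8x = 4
Differentiate the relation implicitly: treat y = y(x) and apply the chain rule, so every y-derivative picks up a y' = dy/dx factor.

With everything moved to the left-hand side, differentiate term by term:
  d/dx[8x] = 8
  d/dx[y·ln(x)] = y'·ln(x) + y/x
  d/dx[-4] = 0

Separating the contributions that come from x directly and those that come through y:
  without y':      8 + y/x
  multiplying y':  ln(x)

so (8 + y/x) + (ln(x))·y' = 0, and therefore
  dy/dx = -(8 + y/x)/(ln(x))
        = -((8x + y)/x)/(ln(x)) = (-8x - y)/(x·ln(x))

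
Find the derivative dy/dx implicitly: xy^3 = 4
Differentiate the relation implicitly: treat y = y(x) and apply the chain rule, so every y-derivative picks up a y' = dy/dx factor.

With everything moved to the left-hand side, differentiate term by term:
  d/dx[xy^3] = 3xy^2·y' + y^3
  d/dx[-4] = 0

Separating the contributions that come from x directly and those that come through y:
  without y':      y^3
  multiplying y':  3xy^2

so (y^3) + (3xy^2)·y' = 0, and therefore
  dy/dx = -(y^3)/(3xy^2) = -y/(3x)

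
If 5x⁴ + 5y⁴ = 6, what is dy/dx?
Take d/dx of both sides. Since y is implicitly a function of x, the chain rule attaches a y' = dy/dx factor whenever we differentiate through y.

Set F(x, y) = (left side) − (right side), so the curve is F = 0. Differentiating each term of F:
  d/dx[5x^4] = 20x^3
  d/dx[5y^4] = 20y^3·y'
  d/dx[-6] = 0

Collecting, the y'-free part is the partial derivative in x and the y' coefficient is the partial derivative in y:
  ∂F/∂x = 20x^3
  ∂F/∂y = 20y^3

so d/dx[F(x, y(x))] = ∂F/∂x + (∂F/∂y)·y' = 0. Rearranging,
  dy/dx = -(∂F/∂x)/(∂F/∂y) = -(20x^3)/(20y^3) = -x^3/y^3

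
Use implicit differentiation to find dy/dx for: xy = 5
Differentiate both sides with respect to x, treating y as y(x). By the chain rule, any term containing y contributes a factor of y' = dy/dx when we differentiate it.

Move every term to one side and write the relation as F(x, y) = 0. Term by term,
  d/dx[xy] = x·y' + y
  d/dx[-5] = 0

The pieces without y' make up ∂F/∂x and the coefficient of y' is ∂F/∂y:
  ∂F/∂x = y,
  ∂F/∂y = x.

Since d/dx[F] = ∂F/∂x + (∂F/∂y)·y' = 0, solve for y':
  (∂F/∂y)·y' = -∂F/∂x
  dy/dx = -(∂F/∂x)/(∂F/∂y) = -(y)/(x) = -y/x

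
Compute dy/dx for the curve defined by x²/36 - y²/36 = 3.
Take d/dx of both sides. Since y is implicitly a function of x, the chain rule attaches a y' = dy/dx factor whenever we differentiate through y.

Set F(x, y) = (left side) − (right side), so the curve is F = 0. Differentiating each term of F:
  d/dx[x^2/36] = x/18
  d/dx[-y^2/36] = -y·y'/18
  d/dx[-3] = 0

Collecting, the y'-free part is the partial derivative in x and the y' coefficient is the partial derivative in y:
  ∂F/∂x = x/18
  ∂F/∂y = -y/18

so d/dx[F(x, y(x))] = ∂F/∂x + (∂F/∂y)·y' = 0. Rearranging,
  dy/dx = -(∂F/∂x)/(∂F/∂y) = -(x/18)/(-y/18) = x/y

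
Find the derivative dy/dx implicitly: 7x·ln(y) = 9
Differentiate the relation implicitly: treat y = y(x) and apply the chain rule, so every y-derivative picks up a y' = dy/dx factor.

With everything moved to the left-hand side, differentiate term by term:
  d/dx[7x·ln(y)] = 7x·y'/y + 7ln(y)
  d/dx[-9] = 0

Separating the contributions that come from x directly and those that come through y:
  without y':      7ln(y)
  multiplying y':  7x/y

so (7ln(y)) + (7x/y)·y' = 0, and therefore
  dy/dx = -(7ln(y))/(7x/y) = -y·ln(y)/x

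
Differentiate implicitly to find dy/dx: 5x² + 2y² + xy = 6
Differentiate the relation implicitly: treat y = y(x) and apply the chain rule, so every y-derivative picks up a y' = dy/dx factor.

With everything moved to the left-hand side, differentiate term by term:
  d/dx[5x^2] = 10x
  d/dx[xy] = x·y' + y
  d/dx[2y^2] = 4y·y'
  d/dx[-6] = 0

Separating the contributions that come from x directly and those that come through y:
  without y':      10x + y
  multiplying y':  x + 4y

so (10x + y) + (x + 4y)·y' = 0, and therefore
  dy/dx = -(10x + y)/(x + 4y) = (-10x - y)/(x + 4y)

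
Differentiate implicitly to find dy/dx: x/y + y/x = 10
Differentiate the relation implicitly: treat y = y(x) and apply the chain rule, so every y-derivative picks up a y' = dy/dx factor.

With everything moved to the left-hand side, differentiate term by term:
  d/dx[x/y] = -x·y'/y^2 + 1/y
  d/dx[y/x] = y'/x - y/x^2
  d/dx[-10] = 0

Separating the contributions that come from x directly and those that come through y:
  without y':      1/y - y/x^2
  multiplying y':  -x/y^2 + 1/x

so (1/y - y/x^2) + (-x/y^2 + 1/x)·y' = 0, and therefore
  dy/dx = -(1/y - y/x^2)/(-x/y^2 + 1/x)
        = -((x - y)(x + y)/(x^2y))/(-(x - y)(x + y)/(xy^2)) = y/x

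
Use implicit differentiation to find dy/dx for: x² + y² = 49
Take d/dx of both sides. Since y is implicitly a function of x, the chain rule attaches a y' = dy/dx factor whenever we differentiate through y.

Set F(x, y) = (left side) − (right side), so the curve is F = 0. Differentiating each term of F:
  d/dx[x^2] = 2x
  d/dx[y^2] = 2y·y'
  d/dx[-49] = 0

Collecting, the y'-free part is the partial derivative in x and the y' coefficient is the partial derivative in y:
  ∂F/∂x = 2x
  ∂F/∂y = 2y

so d/dx[F(x, y(x))] = ∂F/∂x + (∂F/∂y)·y' = 0. Rearranging,
  dy/dx = -(∂F/∂x)/(∂F/∂y) = -(2x)/(2y) = -x/y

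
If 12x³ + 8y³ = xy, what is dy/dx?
Take d/dx of both sides. Since y is implicitly a function of x, the chain rule attaches a y' = dy/dx factor whenever we differentiate through y.

Set F(x, y) = (left side) − (right side), so the curve is F = 0. Differentiating each term of F:
  d/dx[12x^3] = 36x^2
  d/dx[-xy] = -x·y' - y
  d/dx[8y^3] = 24y^2·y'

Collecting, the y'-free part is the partial derivative in x and the y' coefficient is the partial derivative in y:
  ∂F/∂x = 36x^2 - y
  ∂F/∂y = -x + 24y^2

so d/dx[F(x, y(x))] = ∂F/∂x + (∂F/∂y)·y' = 0. Rearranging,
  dy/dx = -(∂F/∂x)/(∂F/∂y) = -(36x^2 - y)/(-x + 24y^2) = (36x^2 - y)/(x - 24y^2)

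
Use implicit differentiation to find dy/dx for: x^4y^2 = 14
Differentiate both sides with respect to x, treating y as y(x). By the chain rule, any term containing y contributes a factor of y' = dy/dx when we differentiate it.

Move every term to one side and write the relation as F(x, y) = 0. Term by term,
  d/dx[x^4y^2] = 2x^4y·y' + 4x^3y^2
  d/dx[-14] = 0

The pieces without y' make up ∂F/∂x and the coefficient of y' is ∂F/∂y:
  ∂F/∂x = 4x^3y^2,
  ∂F/∂y = 2x^4y.

Since d/dx[F] = ∂F/∂x + (∂F/∂y)·y' = 0, solve for y':
  (∂F/∂y)·y' = -∂F/∂x
  dy/dx = -(∂F/∂x)/(∂F/∂y) = -(4x^3y^2)/(2x^4y) = -2y/x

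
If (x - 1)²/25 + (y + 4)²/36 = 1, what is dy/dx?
Differentiate both sides with respect to x, treating y as y(x). By the chain rule, any term containing y contributes a factor of y' = dy/dx when we differentiate it.

Move every term to one side and write the relation as F(x, y) = 0. Term by term,
  d/dx[(x - 1)^2/25] = 2x/25 - 2/25
  d/dx[(y + 4)^2/36] = y'(y + 4)/18
  d/dx[-1] = 0

The pieces without y' make up ∂F/∂x and the coefficient of y' is ∂F/∂y:
  ∂F/∂x = 2x/25 - 2/25,
  ∂F/∂y = y/18 + 2/9.

Since d/dx[F] = ∂F/∂x + (∂F/∂y)·y' = 0, solve for y':
  (∂F/∂y)·y' = -∂F/∂x
  dy/dx = -(∂F/∂x)/(∂F/∂y) = -(2x/25 - 2/25)/(y/18 + 2/9)
        = -(2(x - 1)/25)/((y + 4)/18) = 36(1 - x)/(25(y + 4))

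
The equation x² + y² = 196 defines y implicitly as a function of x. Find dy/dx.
Take d/dx of both sides. Since y is implicitly a function of x, the chain rule attaches a y' = dy/dx factor whenever we differentiate through y.

Set F(x, y) = (left side) − (right side), so the curve is F = 0. Differentiating each term of F:
  d/dx[x^2] = 2x
  d/dx[y^2] = 2y·y'
  d/dx[-196] = 0

Collecting, the y'-free part is the partial derivative in x and the y' coefficient is the partial derivative in y:
  ∂F/∂x = 2x
  ∂F/∂y = 2y

so d/dx[F(x, y(x))] = ∂F/∂x + (∂F/∂y)·y' = 0. Rearranging,
  dy/dx = -(∂F/∂x)/(∂F/∂y) = -(2x)/(2y) = -x/y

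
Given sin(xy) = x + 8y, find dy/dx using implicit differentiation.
Apply d/dx to both sides, remembering that y depends on x. Each occurrence of y therefore brings in a y' = dy/dx via the chain rule.

With F(x, y) equal to the left-hand side minus the right, differentiate F term by term:
  d/dx[-x] = -1
  d/dx[-8y] = -8·y'
  d/dx[sin(xy)] = (x·y' + y)·cos(xy)
Adding these up, d/dx[F] = 0 becomes
  (y·cos(xy) - 1) + (x·cos(xy) - 8)·y' = 0,
so isolating y',
  dy/dx = -(y·cos(xy) - 1)/(x·cos(xy) - 8) = (-y·cos(xy) + 1)/(x·cos(xy) - 8)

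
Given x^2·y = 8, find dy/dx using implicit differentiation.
Differentiate both sides with respect to x, treating y as y(x). By the chain rule, any term containing y contributes a factor of y' = dy/dx when we differentiate it.

Move every term to one side and write the relation as F(x, y) = 0. Term by term,
  d/dx[x^2y] = x^2·y' + 2xy
  d/dx[-8] = 0

The pieces without y' make up ∂F/∂x and the coefficient of y' is ∂F/∂y:
  ∂F/∂x = 2xy,
  ∂F/∂y = x^2.

Since d/dx[F] = ∂F/∂x + (∂F/∂y)·y' = 0, solve for y':
  (∂F/∂y)·y' = -∂F/∂x
  dy/dx = -(∂F/∂x)/(∂F/∂y) = -(2xy)/(x^2) = -2y/x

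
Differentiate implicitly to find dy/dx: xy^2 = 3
Take d/dx of both sides. Since y is implicitly a function of x, the chain rule attaches a y' = dy/dx factor whenever we differentiate through y.

Set F(x, y) = (left side) − (right side), so the curve is F = 0. Differentiating each term of F:
  d/dx[xy^2] = 2xy·y' + y^2
  d/dx[-3] = 0

Collecting, the y'-free part is the partial derivative in x and the y' coefficient is the partial derivative in y:
  ∂F/∂x = y^2
  ∂F/∂y = 2xy

so d/dx[F(x, y(x))] = ∂F/∂x + (∂F/∂y)·y' = 0. Rearranging,
  dy/dx = -(∂F/∂x)/(∂F/∂y) = -(y^2)/(2xy) = -y/(2x)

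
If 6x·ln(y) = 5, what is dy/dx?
Differentiate both sides with respect to x, treating y as y(x). By the chain rule, any term containing y contributes a factor of y' = dy/dx when we differentiate it.

Move every term to one side and write the relation as F(x, y) = 0. Term by term,
  d/dx[6x·ln(y)] = 6x·y'/y + 6ln(y)
  d/dx[-5] = 0

The pieces without y' make up ∂F/∂x and the coefficient of y' is ∂F/∂y:
  ∂F/∂x = 6ln(y),
  ∂F/∂y = 6x/y.

Since d/dx[F] = ∂F/∂x + (∂F/∂y)·y' = 0, solve for y':
  (∂F/∂y)·y' = -∂F/∂x
  dy/dx = -(∂F/∂x)/(∂F/∂y) = -(6ln(y))/(6x/y) = -y·ln(y)/x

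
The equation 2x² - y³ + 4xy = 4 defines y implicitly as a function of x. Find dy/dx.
Take d/dx of both sides. Since y is implicitly a function of x, the chain rule attaches a y' = dy/dx factor whenever we differentiate through y.

Set F(x, y) = (left side) − (right side), so the curve is F = 0. Differentiating each term of F:
  d/dx[2x^2] = 4x
  d/dx[4xy] = 4x·y' + 4y
  d/dx[-y^3] = -3y^2·y'
  d/dx[-4] = 0

Collecting, the y'-free part is the partial derivative in x and the y' coefficient is the partial derivative in y:
  ∂F/∂x = 4x + 4y
  ∂F/∂y = 4x - 3y^2

so d/dx[F(x, y(x))] = ∂F/∂x + (∂F/∂y)·y' = 0. Rearranging,
  dy/dx = -(∂F/∂x)/(∂F/∂y) = -(4x + 4y)/(4x - 3y^2) = 4(-x - y)/(4x - 3y^2)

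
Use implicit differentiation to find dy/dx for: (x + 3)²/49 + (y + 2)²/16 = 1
Differentiate both sides with respect to x, treating y as y(x). By the chain rule, any term containing y contributes a factor of y' = dy/dx when we differentiate it.

Move every term to one side and write the relation as F(x, y) = 0. Term by term,
  d/dx[(x + 3)^2/49] = 2x/49 + 6/49
  d/dx[(y + 2)^2/16] = y'(y + 2)/8
  d/dx[-1] = 0

The pieces without y' make up ∂F/∂x and the coefficient of y' is ∂F/∂y:
  ∂F/∂x = 2x/49 + 6/49,
  ∂F/∂y = y/8 + 1/4.

Since d/dx[F] = ∂F/∂x + (∂F/∂y)·y' = 0, solve for y':
  (∂F/∂y)·y' = -∂F/∂x
  dy/dx = -(∂F/∂x)/(∂F/∂y) = -(2x/49 + 6/49)/(y/8 + 1/4)
        = -(2(x + 3)/49)/((y + 2)/8) = 16(-x - 3)/(49(y + 2))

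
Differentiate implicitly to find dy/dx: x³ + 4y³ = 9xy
Apply d/dx to both sides, remembering that y depends on x. Each occurrence of y therefore brings in a y' = dy/dx via the chain rule.

With F(x, y) equal to the left-hand side minus the right, differentiate F term by term:
  d/dx[x^3] = 3x^2
  d/dx[-9xy] = -9x·y' - 9y
  d/dx[4y^3] = 12y^2·y'
Adding these up, d/dx[F] = 0 becomes
  (3x^2 - 9y) + (-9x + 12y^2)·y' = 0,
so isolating y',
  dy/dx = -(3x^2 - 9y)/(-9x + 12y^2) = (x^2 - 3y)/(3x - 4y^2)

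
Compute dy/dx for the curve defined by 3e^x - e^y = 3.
Differentiate the relation implicitly: treat y = y(x) and apply the chain rule, so every y-derivative picks up a y' = dy/dx factor.

With everything moved to the left-hand side, differentiate term by term:
  d/dx[3e^(x)] = 3e^(x)
  d/dx[-e^(y)] = -y'·e^(y)
  d/dx[-3] = 0

Separating the contributions that come from x directly and those that come through y:
  without y':      3e^(x)
  multiplying y':  -e^(y)

so (3e^(x)) + (-e^(y))·y' = 0, and therefore
  dy/dx = -(3e^(x))/(-e^(y)) = 3e^(x - y)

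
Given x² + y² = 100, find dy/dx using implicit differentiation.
Take d/dx of both sides. Since y is implicitly a function of x, the chain rule attaches a y' = dy/dx factor whenever we differentiate through y.

Set F(x, y) = (left side) − (right side), so the curve is F = 0. Differentiating each term of F:
  d/dx[x^2] = 2x
  d/dx[y^2] = 2y·y'
  d/dx[-100] = 0

Collecting, the y'-free part is the partial derivative in x and the y' coefficient is the partial derivative in y:
  ∂F/∂x = 2x
  ∂F/∂y = 2y

so d/dx[F(x, y(x))] = ∂F/∂x + (∂F/∂y)·y' = 0. Rearranging,
  dy/dx = -(∂F/∂x)/(∂F/∂y) = -(2x)/(2y) = -x/y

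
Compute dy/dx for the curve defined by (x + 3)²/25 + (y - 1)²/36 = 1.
Take d/dx of both sides. Since y is implicitly a function of x, the chain rule attaches a y' = dy/dx factor whenever we differentiate through y.

Set F(x, y) = (left side) − (right side), so the curve is F = 0. Differentiating each term of F:
  d/dx[(x + 3)^2/25] = 2x/25 + 6/25
  d/dx[(y - 1)^2/36] = y'(y - 1)/18
  d/dx[-1] = 0

Collecting, the y'-free part is the partial derivative in x and the y' coefficient is the partial derivative in y:
  ∂F/∂x = 2x/25 + 6/25
  ∂F/∂y = y/18 - 1/18

so d/dx[F(x, y(x))] = ∂F/∂x + (∂F/∂y)·y' = 0. Rearranging,
  dy/dx = -(∂F/∂x)/(∂F/∂y) = -(2x/25 + 6/25)/(y/18 - 1/18)
        = -(2(x + 3)/25)/((y - 1)/18) = 36(-x - 3)/(25(y - 1))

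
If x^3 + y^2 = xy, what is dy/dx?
Differentiate both sides with respect to x, treating y as y(x). By the chain rule, any term containing y contributes a factor of y' = dy/dx when we differentiate it.

Move every term to one side and write the relation as F(x, y) = 0. Term by term,
  d/dx[x^3] = 3x^2
  d/dx[-xy] = -x·y' - y
  d/dx[y^2] = 2y·y'

The pieces without y' make up ∂F/∂x and the coefficient of y' is ∂F/∂y:
  ∂F/∂x = 3x^2 - y,
  ∂F/∂y = -x + 2y.

Since d/dx[F] = ∂F/∂x + (∂F/∂y)·y' = 0, solve for y':
  (∂F/∂y)·y' = -∂F/∂x
  dy/dx = -(∂F/∂x)/(∂F/∂y) = -(3x^2 - y)/(-x + 2y) = (3x^2 - y)/(x - 2y)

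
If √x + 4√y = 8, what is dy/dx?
Differentiate both sides with respect to x, treating y as y(x). By the chain rule, any term containing y contributes a factor of y' = dy/dx when we differentiate it.

Move every term to one side and write the relation as F(x, y) = 0. Term by term,
  d/dx[√(x)] = 1/(2√(x))
  d/dx[4√(y)] = 2·y'/√(y)
  d/dx[-8] = 0

The pieces without y' make up ∂F/∂x and the coefficient of y' is ∂F/∂y:
  ∂F/∂x = 1/(2√(x)),
  ∂F/∂y = 2/√(y).

Since d/dx[F] = ∂F/∂x + (∂F/∂y)·y' = 0, solve for y':
  (∂F/∂y)·y' = -∂F/∂x
  dy/dx = -(∂F/∂x)/(∂F/∂y) = -(1/(2√(x)))/(2/√(y)) = -√(y)/(4√(x))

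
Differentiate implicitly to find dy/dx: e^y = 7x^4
Take d/dx of both sides. Since y is implicitly a function of x, the chain rule attaches a y' = dy/dx factor whenever we differentiate through y.

Set F(x, y) = (left side) − (right side), so the curve is F = 0. Differentiating each term of F:
  d/dx[-7x^4] = -28x^3
  d/dx[e^(y)] = y'·e^(y)

Collecting, the y'-free part is the partial derivative in x and the y' coefficient is the partial derivative in y:
  ∂F/∂x = -28x^3
  ∂F/∂y = e^(y)

so d/dx[F(x, y(x))] = ∂F/∂x + (∂F/∂y)·y' = 0. Rearranging,
  dy/dx = -(∂F/∂x)/(∂F/∂y) = -(-28x^3)/(e^(y)) = 28x^3e^(-y)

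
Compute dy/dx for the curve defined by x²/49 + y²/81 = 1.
Take d/dx of both sides. Since y is implicitly a function of x, the chain rule attaches a y' = dy/dx factor whenever we differentiate through y.

Set F(x, y) = (left side) − (right side), so the curve is F = 0. Differentiating each term of F:
  d/dx[x^2/49] = 2x/49
  d/dx[y^2/81] = 2y·y'/81
  d/dx[-1] = 0

Collecting, the y'-free part is the partial derivative in x and the y' coefficient is the partial derivative in y:
  ∂F/∂x = 2x/49
  ∂F/∂y = 2y/81

so d/dx[F(x, y(x))] = ∂F/∂x + (∂F/∂y)·y' = 0. Rearranging,
  dy/dx = -(∂F/∂x)/(∂F/∂y) = -(2x/49)/(2y/81) = -81x/(49y)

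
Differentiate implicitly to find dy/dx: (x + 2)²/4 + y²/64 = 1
Take d/dx of both sides. Since y is implicitly a function of x, the chain rule attaches a y' = dy/dx factor whenever we differentiate through y.

Set F(x, y) = (left side) − (right side), so the curve is F = 0. Differentiating each term of F:
  d/dx[y^2/64] = y·y'/32
  d/dx[(x + 2)^2/4] = x/2 + 1
  d/dx[-1] = 0

Collecting, the y'-free part is the partial derivative in x and the y' coefficient is the partial derivative in y:
  ∂F/∂x = x/2 + 1
  ∂F/∂y = y/32

so d/dx[F(x, y(x))] = ∂F/∂x + (∂F/∂y)·y' = 0. Rearranging,
  dy/dx = -(∂F/∂x)/(∂F/∂y) = -(x/2 + 1)/(y/32)
        = -((x + 2)/2)/(y/32) = 16(-x - 2)/y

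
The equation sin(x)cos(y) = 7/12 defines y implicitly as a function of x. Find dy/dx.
Apply d/dx to both sides, remembering that y depends on x. Each occurrence of y therefore brings in a y' = dy/dx via the chain rule.

With F(x, y) equal to the left-hand side minus the right, differentiate F term by term:
  d/dx[sin(x)·cos(y)] = -y'·sin(x)·sin(y) + cos(x)·cos(y)
  d/dx[-7/12] = 0
Adding these up, d/dx[F] = 0 becomes
  (cos(x)·cos(y)) + (-sin(x)·sin(y))·y' = 0,
so isolating y',
  dy/dx = -(cos(x)·cos(y))/(-sin(x)·sin(y)) = 1/(tan(x)·tan(y))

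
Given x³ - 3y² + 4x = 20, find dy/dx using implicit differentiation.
Differentiate both sides with respect to x, treating y as y(x). By the chain rule, any term containing y contributes a factor of y' = dy/dx when we differentiate it.

Move every term to one side and write the relation as F(x, y) = 0. Term by term,
  d/dx[x^3] = 3x^2
  d/dx[4x] = 4
  d/dx[-3y^2] = -6y·y'
  d/dx[-20] = 0

The pieces without y' make up ∂F/∂x and the coefficient of y' is ∂F/∂y:
  ∂F/∂x = 3x^2 + 4,
  ∂F/∂y = -6y.

Since d/dx[F] = ∂F/∂x + (∂F/∂y)·y' = 0, solve for y':
  (∂F/∂y)·y' = -∂F/∂x
  dy/dx = -(∂F/∂x)/(∂F/∂y) = -(3x^2 + 4)/(-6y) = (3x^2 + 4)/(6y)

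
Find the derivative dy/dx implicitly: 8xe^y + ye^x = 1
Apply d/dx to both sides, remembering that y depends on x. Each occurrence of y therefore brings in a y' = dy/dx via the chain rule.

With F(x, y) equal to the left-hand side minus the right, differentiate F term by term:
  d/dx[8x·e^(y)] = 8x·y'·e^(y) + 8e^(y)
  d/dx[y·e^(x)] = y·e^(x) + y'·e^(x)
  d/dx[-1] = 0
Adding these up, d/dx[F] = 0 becomes
  (y·e^(x) + 8e^(y)) + (8x·e^(y) + e^(x))·y' = 0,
so isolating y',
  dy/dx = -(y·e^(x) + 8e^(y))/(8x·e^(y) + e^(x)) = (-y·e^(x) - 8e^(y))/(8x·e^(y) + e^(x))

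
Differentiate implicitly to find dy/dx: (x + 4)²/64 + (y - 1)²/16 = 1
Take d/dx of both sides. Since y is implicitly a function of x, the chain rule attaches a y' = dy/dx factor whenever we differentiate through y.

Set F(x, y) = (left side) − (right side), so the curve is F = 0. Differentiating each term of F:
  d/dx[(x + 4)^2/64] = x/32 + 1/8
  d/dx[(y - 1)^2/16] = y'(y - 1)/8
  d/dx[-1] = 0

Collecting, the y'-free part is the partial derivative in x and the y' coefficient is the partial derivative in y:
  ∂F/∂x = x/32 + 1/8
  ∂F/∂y = y/8 - 1/8

so d/dx[F(x, y(x))] = ∂F/∂x + (∂F/∂y)·y' = 0. Rearranging,
  dy/dx = -(∂F/∂x)/(∂F/∂y) = -(x/32 + 1/8)/(y/8 - 1/8)
        = -((x + 4)/32)/((y - 1)/8) = (-x - 4)/(4(y - 1))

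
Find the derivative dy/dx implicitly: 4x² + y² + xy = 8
Differentiate both sides with respect to x, treating y as y(x). By the chain rule, any term containing y contributes a factor of y' = dy/dx when we differentiate it.

Move every term to one side and write the relation as F(x, y) = 0. Term by term,
  d/dx[4x^2] = 8x
  d/dx[xy] = x·y' + y
  d/dx[y^2] = 2y·y'
  d/dx[-8] = 0

The pieces without y' make up ∂F/∂x and the coefficient of y' is ∂F/∂y:
  ∂F/∂x = 8x + y,
  ∂F/∂y = x + 2y.

Since d/dx[F] = ∂F/∂x + (∂F/∂y)·y' = 0, solve for y':
  (∂F/∂y)·y' = -∂F/∂x
  dy/dx = -(∂F/∂x)/(∂F/∂y) = -(8x + y)/(x + 2y) = (-8x - y)/(x + 2y)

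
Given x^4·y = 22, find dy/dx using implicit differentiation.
Differentiate the relation implicitly: treat y = y(x) and apply the chain rule, so every y-derivative picks up a y' = dy/dx factor.

With everything moved to the left-hand side, differentiate term by term:
  d/dx[x^4y] = x^4·y' + 4x^3y
  d/dx[-22] = 0

Separating the contributions that come from x directly and those that come through y:
  without y':      4x^3y
  multiplying y':  x^4

so (4x^3y) + (x^4)·y' = 0, and therefore
  dy/dx = -(4x^3y)/(x^4) = -4y/x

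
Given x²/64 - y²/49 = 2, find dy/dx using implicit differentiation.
Differentiate the relation implicitly: treat y = y(x) and apply the chain rule, so every y-derivative picks up a y' = dy/dx factor.

With everything moved to the left-hand side, differentiate term by term:
  d/dx[x^2/64] = x/32
  d/dx[-y^2/49] = -2y·y'/49
  d/dx[-2] = 0

Separating the contributions that come from x directly and those that come through y:
  without y':      x/32
  multiplying y':  -2y/49

so (x/32) + (-2y/49)·y' = 0, and therefore
  dy/dx = -(x/32)/(-2y/49) = 49x/(64y)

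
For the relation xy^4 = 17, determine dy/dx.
Take d/dx of both sides. Since y is implicitly a function of x, the chain rule attaches a y' = dy/dx factor whenever we differentiate through y.

Set F(x, y) = (left side) − (right side), so the curve is F = 0. Differentiating each term of F:
  d/dx[xy^4] = 4xy^3·y' + y^4
  d/dx[-17] = 0

Collecting, the y'-free part is the partial derivative in x and the y' coefficient is the partial derivative in y:
  ∂F/∂x = y^4
  ∂F/∂y = 4xy^3

so d/dx[F(x, y(x))] = ∂F/∂x + (∂F/∂y)·y' = 0. Rearranging,
  dy/dx = -(∂F/∂x)/(∂F/∂y) = -(y^4)/(4xy^3) = -y/(4x)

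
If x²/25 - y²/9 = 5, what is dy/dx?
Differentiate both sides with respect to x, treating y as y(x). By the chain rule, any term containing y contributes a factor of y' = dy/dx when we differentiate it.

Move every term to one side and write the relation as F(x, y) = 0. Term by term,
  d/dx[x^2/25] = 2x/25
  d/dx[-y^2/9] = -2y·y'/9
  d/dx[-5] = 0

The pieces without y' make up ∂F/∂x and the coefficient of y' is ∂F/∂y:
  ∂F/∂x = 2x/25,
  ∂F/∂y = -2y/9.

Since d/dx[F] = ∂F/∂x + (∂F/∂y)·y' = 0, solve for y':
  (∂F/∂y)·y' = -∂F/∂x
  dy/dx = -(∂F/∂x)/(∂F/∂y) = -(2x/25)/(-2y/9) = 9x/(25y)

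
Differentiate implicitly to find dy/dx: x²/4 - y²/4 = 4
Apply d/dx to both sides, remembering that y depends on x. Each occurrence of y therefore brings in a y' = dy/dx via the chain rule.

With F(x, y) equal to the left-hand side minus the right, differentiate F term by term:
  d/dx[x^2/4] = x/2
  d/dx[-y^2/4] = -y·y'/2
  d/dx[-4] = 0
Adding these up, d/dx[F] = 0 becomes
  (x/2) + (-y/2)·y' = 0,
so isolating y',
  dy/dx = -(x/2)/(-y/2) = x/y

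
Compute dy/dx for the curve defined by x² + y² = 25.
Take d/dx of both sides. Since y is implicitly a function of x, the chain rule attaches a y' = dy/dx factor whenever we differentiate through y.

Set F(x, y) = (left side) − (right side), so the curve is F = 0. Differentiating each term of F:
  d/dx[x^2] = 2x
  d/dx[y^2] = 2y·y'
  d/dx[-25] = 0

Collecting, the y'-free part is the partial derivative in x and the y' coefficient is the partial derivative in y:
  ∂F/∂x = 2x
  ∂F/∂y = 2y

so d/dx[F(x, y(x))] = ∂F/∂x + (∂F/∂y)·y' = 0. Rearranging,
  dy/dx = -(∂F/∂x)/(∂F/∂y) = -(2x)/(2y) = -x/y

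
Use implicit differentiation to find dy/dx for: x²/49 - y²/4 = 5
Differentiate the relation implicitly: treat y = y(x) and apply the chain rule, so every y-derivative picks up a y' = dy/dx factor.

With everything moved to the left-hand side, differentiate term by term:
  d/dx[x^2/49] = 2x/49
  d/dx[-y^2/4] = -y·y'/2
  d/dx[-5] = 0

Separating the contributions that come from x directly and those that come through y:
  without y':      2x/49
  multiplying y':  -y/2

so (2x/49) + (-y/2)·y' = 0, and therefore
  dy/dx = -(2x/49)/(-y/2) = 4x/(49y)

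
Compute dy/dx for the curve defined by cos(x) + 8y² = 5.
Differentiate both sides with respect to x, treating y as y(x). By the chain rule, any term containing y contributes a factor of y' = dy/dx when we differentiate it.

Move every term to one side and write the relation as F(x, y) = 0. Term by term,
  d/dx[8y^2] = 16y·y'
  d/dx[cos(x)] = -sin(x)
  d/dx[-5] = 0

The pieces without y' make up ∂F/∂x and the coefficient of y' is ∂F/∂y:
  ∂F/∂x = -sin(x),
  ∂F/∂y = 16y.

Since d/dx[F] = ∂F/∂x + (∂F/∂y)·y' = 0, solve for y':
  (∂F/∂y)·y' = -∂F/∂x
  dy/dx = -(∂F/∂x)/(∂F/∂y) = -(-sin(x))/(16y) = sin(x)/(16y)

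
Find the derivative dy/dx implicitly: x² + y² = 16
Apply d/dx to both sides, remembering that y depends on x. Each occurrence of y therefore brings in a y' = dy/dx via the chain rule.

With F(x, y) equal to the left-hand side minus the right, differentiate F term by term:
  d/dx[x^2] = 2x
  d/dx[y^2] = 2y·y'
  d/dx[-16] = 0
Adding these up, d/dx[F] = 0 becomes
  (2x) + (2y)·y' = 0,
so isolating y',
  dy/dx = -(2x)/(2y) = -x/y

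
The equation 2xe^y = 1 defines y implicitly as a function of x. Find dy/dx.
Apply d/dx to both sides, remembering that y depends on x. Each occurrence of y therefore brings in a y' = dy/dx via the chain rule.

With F(x, y) equal to the left-hand side minus the right, differentiate F term by term:
  d/dx[2x·e^(y)] = 2x·y'·e^(y) + 2e^(y)
  d/dx[-1] = 0
Adding these up, d/dx[F] = 0 becomes
  (2e^(y)) + (2x·e^(y))·y' = 0,
so isolating y',
  dy/dx = -(2e^(y))/(2x·e^(y)) = -1/x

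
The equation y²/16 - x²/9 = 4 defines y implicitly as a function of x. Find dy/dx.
Take d/dx of both sides. Since y is implicitly a function of x, the chain rule attaches a y' = dy/dx factor whenever we differentiate through y.

Set F(x, y) = (left side) − (right side), so the curve is F = 0. Differentiating each term of F:
  d/dx[-x^2/9] = -2x/9
  d/dx[y^2/16] = y·y'/8
  d/dx[-4] = 0

Collecting, the y'-free part is the partial derivative in x and the y' coefficient is the partial derivative in y:
  ∂F/∂x = -2x/9
  ∂F/∂y = y/8

so d/dx[F(x, y(x))] = ∂F/∂x + (∂F/∂y)·y' = 0. Rearranging,
  dy/dx = -(∂F/∂x)/(∂F/∂y) = -(-2x/9)/(y/8) = 16x/(9y)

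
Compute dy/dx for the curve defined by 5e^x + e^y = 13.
Apply d/dx to both sides, remembering that y depends on x. Each occurrence of y therefore brings in a y' = dy/dx via the chain rule.

With F(x, y) equal to the left-hand side minus the right, differentiate F term by term:
  d/dx[5e^(x)] = 5e^(x)
  d/dx[e^(y)] = y'·e^(y)
  d/dx[-13] = 0
Adding these up, d/dx[F] = 0 becomes
  (5e^(x)) + (e^(y))·y' = 0,
so isolating y',
  dy/dx = -(5e^(x))/(e^(y)) = -5e^(x - y)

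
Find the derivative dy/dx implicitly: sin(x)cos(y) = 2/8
Differentiate both sides with respect to x, treating y as y(x). By the chain rule, any term containing y contributes a factor of y' = dy/dx when we differentiate it.

Move every term to one side and write the relation as F(x, y) = 0. Term by term,
  d/dx[sin(x)·cos(y)] = -y'·sin(x)·sin(y) + cos(x)·cos(y)
  d/dx[-1/4] = 0

The pieces without y' make up ∂F/∂x and the coefficient of y' is ∂F/∂y:
  ∂F/∂x = cos(x)·cos(y),
  ∂F/∂y = -sin(x)·sin(y).

Since d/dx[F] = ∂F/∂x + (∂F/∂y)·y' = 0, solve for y':
  (∂F/∂y)·y' = -∂F/∂x
  dy/dx = -(∂F/∂x)/(∂F/∂y) = -(cos(x)·cos(y))/(-sin(x)·sin(y)) = 1/(tan(x)·tan(y))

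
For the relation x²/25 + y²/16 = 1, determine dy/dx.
Differentiate the relation implicitly: treat y = y(x) and apply the chain rule, so every y-derivative picks up a y' = dy/dx factor.

With everything moved to the left-hand side, differentiate term by term:
  d/dx[x^2/25] = 2x/25
  d/dx[y^2/16] = y·y'/8
  d/dx[-1] = 0

Separating the contributions that come from x directly and those that come through y:
  without y':      2x/25
  multiplying y':  y/8

so (2x/25) + (y/8)·y' = 0, and therefore
  dy/dx = -(2x/25)/(y/8) = -16x/(25y)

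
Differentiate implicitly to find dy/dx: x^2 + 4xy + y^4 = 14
Differentiate both sides with respect to x, treating y as y(x). By the chain rule, any term containing y contributes a factor of y' = dy/dx when we differentiate it.

Move every term to one side and write the relation as F(x, y) = 0. Term by term,
  d/dx[x^2] = 2x
  d/dx[4xy] = 4x·y' + 4y
  d/dx[y^4] = 4y^3·y'
  d/dx[-14] = 0

The pieces without y' make up ∂F/∂x and the coefficient of y' is ∂F/∂y:
  ∂F/∂x = 2x + 4y,
  ∂F/∂y = 4x + 4y^3.

Since d/dx[F] = ∂F/∂x + (∂F/∂y)·y' = 0, solve for y':
  (∂F/∂y)·y' = -∂F/∂x
  dy/dx = -(∂F/∂x)/(∂F/∂y) = -(2x + 4y)/(4x + 4y^3) = (-x/2 - y)/(x + y^3)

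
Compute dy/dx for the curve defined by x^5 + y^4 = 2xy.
Differentiate the relation implicitly: treat y = y(x) and apply the chain rule, so every y-derivative picks up a y' = dy/dx factor.

With everything moved to the left-hand side, differentiate term by term:
  d/dx[x^5] = 5x^4
  d/dx[-2xy] = -2x·y' - 2y
  d/dx[y^4] = 4y^3·y'

Separating the contributions that come from x directly and those that come through y:
  without y':      5x^4 - 2y
  multiplying y':  -2x + 4y^3

so (5x^4 - 2y) + (-2x + 4y^3)·y' = 0, and therefore
  dy/dx = -(5x^4 - 2y)/(-2x + 4y^3) = (5x^4/2 - y)/(x - 2y^3)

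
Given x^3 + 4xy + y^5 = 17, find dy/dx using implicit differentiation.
Take d/dx of both sides. Since y is implicitly a function of x, the chain rule attaches a y' = dy/dx factor whenever we differentiate through y.

Set F(x, y) = (left side) − (right side), so the curve is F = 0. Differentiating each term of F:
  d/dx[x^3] = 3x^2
  d/dx[4xy] = 4x·y' + 4y
  d/dx[y^5] = 5y^4·y'
  d/dx[-17] = 0

Collecting, the y'-free part is the partial derivative in x and the y' coefficient is the partial derivative in y:
  ∂F/∂x = 3x^2 + 4y
  ∂F/∂y = 4x + 5y^4

so d/dx[F(x, y(x))] = ∂F/∂x + (∂F/∂y)·y' = 0. Rearranging,
  dy/dx = -(∂F/∂x)/(∂F/∂y) = -(3x^2 + 4y)/(4x + 5y^4) = (-3x^2 - 4y)/(4x + 5y^4)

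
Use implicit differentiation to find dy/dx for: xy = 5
Differentiate the relation implicitly: treat y = y(x) and apply the chain rule, so every y-derivative picks up a y' = dy/dx factor.

With everything moved to the left-hand side, differentiate term by term:
  d/dx[xy] = x·y' + y
  d/dx[-5] = 0

Separating the contributions that come from x directly and those that come through y:
  without y':      y
  multiplying y':  x

so (y) + (x)·y' = 0, and therefore
  dy/dx = -(y)/(x) = -y/x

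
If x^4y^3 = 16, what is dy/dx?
Differentiate both sides with respect to x, treating y as y(x). By the chain rule, any term containing y contributes a factor of y' = dy/dx when we differentiate it.

Move every term to one side and write the relation as F(x, y) = 0. Term by term,
  d/dx[x^4y^3] = 3x^4y^2·y' + 4x^3y^3
  d/dx[-16] = 0

The pieces without y' make up ∂F/∂x and the coefficient of y' is ∂F/∂y:
  ∂F/∂x = 4x^3y^3,
  ∂F/∂y = 3x^4y^2.

Since d/dx[F] = ∂F/∂x + (∂F/∂y)·y' = 0, solve for y':
  (∂F/∂y)·y' = -∂F/∂x
  dy/dx = -(∂F/∂x)/(∂F/∂y) = -(4x^3y^3)/(3x^4y^2) = -4y/(3x)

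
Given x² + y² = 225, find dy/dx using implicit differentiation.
Take d/dx of both sides. Since y is implicitly a function of x, the chain rule attaches a y' = dy/dx factor whenever we differentiate through y.

Set F(x, y) = (left side) − (right side), so the curve is F = 0. Differentiating each term of F:
  d/dx[x^2] = 2x
  d/dx[y^2] = 2y·y'
  d/dx[-225] = 0

Collecting, the y'-free part is the partial derivative in x and the y' coefficient is the partial derivative in y:
  ∂F/∂x = 2x
  ∂F/∂y = 2y

so d/dx[F(x, y(x))] = ∂F/∂x + (∂F/∂y)·y' = 0. Rearranging,
  dy/dx = -(∂F/∂x)/(∂F/∂y) = -(2x)/(2y) = -x/y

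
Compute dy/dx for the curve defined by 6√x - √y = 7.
Take d/dx of both sides. Since y is implicitly a function of x, the chain rule attaches a y' = dy/dx factor whenever we differentiate through y.

Set F(x, y) = (left side) − (right side), so the curve is F = 0. Differentiating each term of F:
  d/dx[6√(x)] = 3/√(x)
  d/dx[-√(y)] = -y'/(2√(y))
  d/dx[-7] = 0

Collecting, the y'-free part is the partial derivative in x and the y' coefficient is the partial derivative in y:
  ∂F/∂x = 3/√(x)
  ∂F/∂y = -1/(2√(y))

so d/dx[F(x, y(x))] = ∂F/∂x + (∂F/∂y)·y' = 0. Rearranging,
  dy/dx = -(∂F/∂x)/(∂F/∂y) = -(3/√(x))/(-1/(2√(y))) = 6√(y)/√(x)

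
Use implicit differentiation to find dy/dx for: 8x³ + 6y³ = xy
Differentiate the relation implicitly: treat y = y(x) and apply the chain rule, so every y-derivative picks up a y' = dy/dx factor.

With everything moved to the left-hand side, differentiate term by term:
  d/dx[8x^3] = 24x^2
  d/dx[-xy] = -x·y' - y
  d/dx[6y^3] = 18y^2·y'

Separating the contributions that come from x directly and those that come through y:
  without y':      24x^2 - y
  multiplying y':  -x + 18y^2

so (24x^2 - y) + (-x + 18y^2)·y' = 0, and therefore
  dy/dx = -(24x^2 - y)/(-x + 18y^2) = (24x^2 - y)/(x - 18y^2)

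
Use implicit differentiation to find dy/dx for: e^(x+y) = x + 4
Differentiate both sides with respect to x, treating y as y(x). By the chain rule, any term containing y contributes a factor of y' = dy/dx when we differentiate it.

Move every term to one side and write the relation as F(x, y) = 0. Term by term,
  d/dx[-x] = -1
  d/dx[e^(x + y)] = (y' + 1)·e^(x + y)
  d/dx[-4] = 0

The pieces without y' make up ∂F/∂x and the coefficient of y' is ∂F/∂y:
  ∂F/∂x = e^(x + y) - 1,
  ∂F/∂y = e^(x + y).

Since d/dx[F] = ∂F/∂x + (∂F/∂y)·y' = 0, solve for y':
  (∂F/∂y)·y' = -∂F/∂x
  dy/dx = -(∂F/∂x)/(∂F/∂y) = -(e^(x + y) - 1)/(e^(x + y)) = e^(-x - y) - 1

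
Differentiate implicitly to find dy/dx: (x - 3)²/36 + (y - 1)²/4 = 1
Apply d/dx to both sides, remembering that y depends on x. Each occurrence of y therefore brings in a y' = dy/dx via the chain rule.

With F(x, y) equal to the left-hand side minus the right, differentiate F term by term:
  d/dx[(x - 3)^2/36] = x/18 - 1/6
  d/dx[(y - 1)^2/4] = y'(y - 1)/2
  d/dx[-1] = 0
Adding these up, d/dx[F] = 0 becomes
  (x/18 - 1/6) + (y/2 - 1/2)·y' = 0,
so isolating y',
  dy/dx = -(x/18 - 1/6)/(y/2 - 1/2)
        = -((x - 3)/18)/((y - 1)/2) = (3 - x)/(9(y - 1))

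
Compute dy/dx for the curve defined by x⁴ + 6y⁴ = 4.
Apply d/dx to both sides, remembering that y depends on x. Each occurrence of y therefore brings in a y' = dy/dx via the chain rule.

With F(x, y) equal to the left-hand side minus the right, differentiate F term by term:
  d/dx[x^4] = 4x^3
  d/dx[6y^4] = 24y^3·y'
  d/dx[-4] = 0
Adding these up, d/dx[F] = 0 becomes
  (4x^3) + (24y^3)·y' = 0,
so isolating y',
  dy/dx = -(4x^3)/(24y^3) = -x^3/(6y^3)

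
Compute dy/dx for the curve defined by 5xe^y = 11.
Differentiate the relation implicitly: treat y = y(x) and apply the chain rule, so every y-derivative picks up a y' = dy/dx factor.

With everything moved to the left-hand side, differentiate term by term:
  d/dx[5x·e^(y)] = 5x·y'·e^(y) + 5e^(y)
  d/dx[-11] = 0

Separating the contributions that come from x directly and those that come through y:
  without y':      5e^(y)
  multiplying y':  5x·e^(y)

so (5e^(y)) + (5x·e^(y))·y' = 0, and therefore
  dy/dx = -(5e^(y))/(5x·e^(y)) = -1/x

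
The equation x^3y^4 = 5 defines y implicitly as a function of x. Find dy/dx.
Differentiate both sides with respect to x, treating y as y(x). By the chain rule, any term containing y contributes a factor of y' = dy/dx when we differentiate it.

Move every term to one side and write the relation as F(x, y) = 0. Term by term,
  d/dx[x^3y^4] = 4x^3y^3·y' + 3x^2y^4
  d/dx[-5] = 0

The pieces without y' make up ∂F/∂x and the coefficient of y' is ∂F/∂y:
  ∂F/∂x = 3x^2y^4,
  ∂F/∂y = 4x^3y^3.

Since d/dx[F] = ∂F/∂x + (∂F/∂y)·y' = 0, solve for y':
  (∂F/∂y)·y' = -∂F/∂x
  dy/dx = -(∂F/∂x)/(∂F/∂y) = -(3x^2y^4)/(4x^3y^3) = -3y/(4x)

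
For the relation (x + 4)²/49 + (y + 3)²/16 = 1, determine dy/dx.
Differentiate both sides with respect to x, treating y as y(x). By the chain rule, any term containing y contributes a factor of y' = dy/dx when we differentiate it.

Move every term to one side and write the relation as F(x, y) = 0. Term by term,
  d/dx[(x + 4)^2/49] = 2x/49 + 8/49
  d/dx[(y + 3)^2/16] = y'(y + 3)/8
  d/dx[-1] = 0

The pieces without y' make up ∂F/∂x and the coefficient of y' is ∂F/∂y:
  ∂F/∂x = 2x/49 + 8/49,
  ∂F/∂y = y/8 + 3/8.

Since d/dx[F] = ∂F/∂x + (∂F/∂y)·y' = 0, solve for y':
  (∂F/∂y)·y' = -∂F/∂x
  dy/dx = -(∂F/∂x)/(∂F/∂y) = -(2x/49 + 8/49)/(y/8 + 3/8)
        = -(2(x + 4)/49)/((y + 3)/8) = 16(-x - 4)/(49(y + 3))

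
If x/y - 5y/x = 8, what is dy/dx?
Differentiate the relation implicitly: treat y = y(x) and apply the chain rule, so every y-derivative picks up a y' = dy/dx factor.

With everything moved to the left-hand side, differentiate term by term:
  d/dx[x/y] = -x·y'/y^2 + 1/y
  d/dx[-5y/x] = -5·y'/x + 5y/x^2
  d/dx[-8] = 0

Separating the contributions that come from x directly and those that come through y:
  without y':      1/y + 5y/x^2
  multiplying y':  -x/y^2 - 5/x

so (1/y + 5y/x^2) + (-x/y^2 - 5/x)·y' = 0, and therefore
  dy/dx = -(1/y + 5y/x^2)/(-x/y^2 - 5/x)
        = -((x^2 + 5y^2)/(x^2y))/(-(x^2 + 5y^2)/(xy^2)) = y/x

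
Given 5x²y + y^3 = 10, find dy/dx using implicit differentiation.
Apply d/dx to both sides, remembering that y depends on x. Each occurrence of y therefore brings in a y' = dy/dx via the chain rule.

With F(x, y) equal to the left-hand side minus the right, differentiate F term by term:
  d/dx[5x^2y] = 5x^2·y' + 10xy
  d/dx[y^3] = 3y^2·y'
  d/dx[-10] = 0
Adding these up, d/dx[F] = 0 becomes
  (10xy) + (5x^2 + 3y^2)·y' = 0,
so isolating y',
  dy/dx = -(10xy)/(5x^2 + 3y^2) = -10xy/(5x^2 + 3y^2)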